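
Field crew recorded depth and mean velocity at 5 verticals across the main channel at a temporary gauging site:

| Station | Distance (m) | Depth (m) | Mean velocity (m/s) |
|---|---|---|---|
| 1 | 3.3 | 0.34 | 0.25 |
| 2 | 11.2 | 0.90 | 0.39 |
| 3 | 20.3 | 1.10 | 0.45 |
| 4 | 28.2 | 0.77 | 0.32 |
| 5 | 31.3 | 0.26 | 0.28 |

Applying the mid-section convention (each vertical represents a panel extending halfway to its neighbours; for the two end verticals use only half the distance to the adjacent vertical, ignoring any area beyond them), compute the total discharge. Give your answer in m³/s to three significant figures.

8.99 m³/s

w_1 = (11.2 − 3.3)/2 = 3.95 m; q_1 = 0.25 × 0.34 × 3.95 = 0.3358 m³/s
w_2 = (20.3 − 3.3)/2 = 8.5 m; q_2 = 0.39 × 0.90 × 8.5 = 2.984 m³/s
w_3 = (28.2 − 11.2)/2 = 8.5 m; q_3 = 0.45 × 1.10 × 8.5 = 4.208 m³/s
w_4 = (31.3 − 20.3)/2 = 5.5 m; q_4 = 0.32 × 0.77 × 5.5 = 1.355 m³/s
w_5 = (31.3 − 28.2)/2 = 1.55 m; q_5 = 0.28 × 0.26 × 1.55 = 0.1128 m³/s
Q = Σ qᵢ = 8.995 m³/s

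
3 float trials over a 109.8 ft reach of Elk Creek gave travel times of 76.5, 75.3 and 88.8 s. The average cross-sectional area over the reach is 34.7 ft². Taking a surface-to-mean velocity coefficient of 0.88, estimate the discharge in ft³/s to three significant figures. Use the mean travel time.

41.8 ft³/s

t̄ = (76.5 + 75.3 + 88.8) / 3 = 80.2 s
v_surface = L / t̄ = 109.8 / 80.2 = 1.369 ft/s
v_mean = 0.88 × 1.369 = 1.205 ft/s
Q = A × v_mean = 34.7 × 1.205 = 41.81 ft³/s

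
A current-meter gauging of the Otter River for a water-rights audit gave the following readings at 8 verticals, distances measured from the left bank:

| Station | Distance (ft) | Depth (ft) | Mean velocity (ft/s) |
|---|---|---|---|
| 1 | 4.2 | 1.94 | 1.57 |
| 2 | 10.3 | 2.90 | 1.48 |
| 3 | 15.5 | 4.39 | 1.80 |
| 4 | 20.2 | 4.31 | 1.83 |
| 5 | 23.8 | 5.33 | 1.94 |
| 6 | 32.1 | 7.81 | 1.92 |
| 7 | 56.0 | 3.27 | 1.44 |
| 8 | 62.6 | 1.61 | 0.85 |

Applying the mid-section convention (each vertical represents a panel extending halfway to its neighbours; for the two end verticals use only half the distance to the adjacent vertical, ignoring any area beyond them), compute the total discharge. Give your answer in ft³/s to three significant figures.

w_1 = (10.3 − 4.2)/2 = 3.05 ft; q_1 = 1.57 × 1.94 × 3.05 = 9.290 ft³/s
w_2 = (15.5 − 4.2)/2 = 5.65 ft; q_2 = 1.48 × 2.90 × 5.65 = 24.25 ft³/s
w_3 = (20.2 − 10.3)/2 = 4.95 ft; q_3 = 1.80 × 4.39 × 4.95 = 39.11 ft³/s
w_4 = (23.8 − 15.5)/2 = 4.15 ft; q_4 = 1.83 × 4.31 × 4.15 = 32.73 ft³/s
w_5 = (32.1 − 20.2)/2 = 5.95 ft; q_5 = 1.94 × 5.33 × 5.95 = 61.52 ft³/s
w_6 = (56.0 − 23.8)/2 = 16.1 ft; q_6 = 1.92 × 7.81 × 16.1 = 241.4 ft³/s
w_7 = (62.6 − 32.1)/2 = 15.25 ft; q_7 = 1.44 × 3.27 × 15.25 = 71.81 ft³/s
w_8 = (62.6 − 56.0)/2 = 3.3 ft; q_8 = 0.85 × 1.61 × 3.3 = 4.516 ft³/s
Q = Σ qᵢ = 484.7 ft³/s

485 ft³/s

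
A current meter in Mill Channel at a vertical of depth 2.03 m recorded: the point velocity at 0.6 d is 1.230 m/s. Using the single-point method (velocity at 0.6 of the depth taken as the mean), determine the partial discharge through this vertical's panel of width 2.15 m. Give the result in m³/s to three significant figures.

v̄ = v₀.₆ = 1.230 m/s
q = v̄ × d × w = 1.230 × 2.03 × 2.15 = 5.368 m³/s

5.37 m³/s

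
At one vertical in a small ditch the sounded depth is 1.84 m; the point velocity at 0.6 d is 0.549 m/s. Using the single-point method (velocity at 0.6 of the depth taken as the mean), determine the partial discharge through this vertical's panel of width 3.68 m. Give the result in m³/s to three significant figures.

3.72 m³/s

v̄ = v₀.₆ = 0.549 m/s
q = v̄ × d × w = 0.5490 × 1.84 × 3.68 = 3.717 m³/s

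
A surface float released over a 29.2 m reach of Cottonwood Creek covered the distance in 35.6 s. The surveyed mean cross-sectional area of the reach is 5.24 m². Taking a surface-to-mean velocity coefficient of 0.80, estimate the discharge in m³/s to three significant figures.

v_surface = L / t̄ = 29.2 / 35.6 = 0.8202 m/s
v_mean = 0.80 × 0.8202 = 0.6562 m/s
Q = A × v_mean = 5.24 × 0.6562 = 3.438 m³/s

3.44 m³/s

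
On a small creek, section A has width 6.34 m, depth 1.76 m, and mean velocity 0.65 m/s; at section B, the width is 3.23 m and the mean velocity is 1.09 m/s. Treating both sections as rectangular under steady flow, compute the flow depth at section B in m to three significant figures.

Q = A₁V₁ = (6.34×1.76) × 0.65 = 7.253 m³/s
d₂ = Q/(b₂ V₂) = 7.253/(3.23×1.09) = 2.060 m

2.06 m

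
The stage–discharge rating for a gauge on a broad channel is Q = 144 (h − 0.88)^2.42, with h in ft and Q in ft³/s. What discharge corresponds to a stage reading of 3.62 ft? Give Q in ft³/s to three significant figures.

Q = 144 × (3.62 − 0.88)^2.42 = 144 × 2.74^2.42 = 1651 ft³/s

1650 ft³/s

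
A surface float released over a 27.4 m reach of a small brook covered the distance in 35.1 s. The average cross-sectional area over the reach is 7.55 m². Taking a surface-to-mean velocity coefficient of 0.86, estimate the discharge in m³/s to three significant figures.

v_surface = L / t̄ = 27.4 / 35.1 = 0.7806 m/s
v_mean = 0.86 × 0.7806 = 0.6713 m/s
Q = A × v_mean = 7.55 × 0.6713 = 5.069 m³/s

5.07 m³/s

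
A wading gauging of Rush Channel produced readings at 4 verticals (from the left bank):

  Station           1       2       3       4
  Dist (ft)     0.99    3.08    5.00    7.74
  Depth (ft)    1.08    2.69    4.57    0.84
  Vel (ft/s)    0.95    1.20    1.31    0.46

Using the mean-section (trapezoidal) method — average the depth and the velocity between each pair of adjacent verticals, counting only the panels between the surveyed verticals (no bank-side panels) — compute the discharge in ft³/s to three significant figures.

Panel 1-2: Δb = 2.09 ft, d̄ = (1.08+2.69)/2 = 1.885, v̄ = (0.95+1.20)/2 = 1.075 → q = 2.09×1.885×1.075 = 4.235 ft³/s
Panel 2-3: Δb = 1.92 ft, d̄ = (2.69+4.57)/2 = 3.63, v̄ = (1.20+1.31)/2 = 1.255 → q = 1.92×3.63×1.255 = 8.747 ft³/s
Panel 3-4: Δb = 2.74 ft, d̄ = (4.57+0.84)/2 = 2.705, v̄ = (1.31+0.46)/2 = 0.885 → q = 2.74×2.705×0.885 = 6.559 ft³/s
Q = Σ q = 19.54 ft³/s

19.5 ft³/s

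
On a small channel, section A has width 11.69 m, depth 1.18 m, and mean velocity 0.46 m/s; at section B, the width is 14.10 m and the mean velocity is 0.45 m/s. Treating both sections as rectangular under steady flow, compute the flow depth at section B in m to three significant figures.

1.00 m

Q = A₁V₁ = (11.69×1.18) × 0.46 = 6.345 m³/s
d₂ = Q/(b₂ V₂) = 6.345/(14.10×0.45) = 1.000 m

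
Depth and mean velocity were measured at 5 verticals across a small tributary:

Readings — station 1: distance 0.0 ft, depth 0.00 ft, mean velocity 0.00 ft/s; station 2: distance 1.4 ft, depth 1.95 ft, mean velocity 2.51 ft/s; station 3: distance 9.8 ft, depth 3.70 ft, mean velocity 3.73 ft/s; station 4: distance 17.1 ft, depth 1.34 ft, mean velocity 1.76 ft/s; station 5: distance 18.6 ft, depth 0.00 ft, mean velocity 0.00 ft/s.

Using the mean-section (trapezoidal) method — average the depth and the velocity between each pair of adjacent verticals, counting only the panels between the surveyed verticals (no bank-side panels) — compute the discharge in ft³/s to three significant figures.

Panel 1-2: Δb = 1.4 ft, d̄ = (0.00+1.95)/2 = 0.975, v̄ = (0.00+2.51)/2 = 1.255 → q = 1.4×0.975×1.255 = 1.713 ft³/s
Panel 2-3: Δb = 8.4 ft, d̄ = (1.95+3.70)/2 = 2.825, v̄ = (2.51+3.73)/2 = 3.12 → q = 8.4×2.825×3.12 = 74.04 ft³/s
Panel 3-4: Δb = 7.3 ft, d̄ = (3.70+1.34)/2 = 2.52, v̄ = (3.73+1.76)/2 = 2.745 → q = 7.3×2.52×2.745 = 50.50 ft³/s
Panel 4-5: Δb = 1.5 ft, d̄ = (1.34+0.00)/2 = 0.67, v̄ = (1.76+0.00)/2 = 0.88 → q = 1.5×0.67×0.88 = 0.8844 ft³/s
Q = Σ q = 127.1 ft³/s

127 ft³/s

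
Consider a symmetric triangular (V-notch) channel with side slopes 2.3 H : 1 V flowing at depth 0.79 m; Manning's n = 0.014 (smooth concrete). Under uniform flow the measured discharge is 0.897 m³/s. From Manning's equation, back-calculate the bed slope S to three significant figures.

A = z·y² = 2.3×0.79² = 1.435 m²
P = 2y√(1+z²) = 2×0.79×√(1+2.3²) = 3.963 m
R = A/P = 1.435/3.963 = 0.3622 m
S = (Q·n / (1·A·R^(2/3)))² = (0.897×0.014 / (1×1.435×0.5082))² = 0.0002964

0.000296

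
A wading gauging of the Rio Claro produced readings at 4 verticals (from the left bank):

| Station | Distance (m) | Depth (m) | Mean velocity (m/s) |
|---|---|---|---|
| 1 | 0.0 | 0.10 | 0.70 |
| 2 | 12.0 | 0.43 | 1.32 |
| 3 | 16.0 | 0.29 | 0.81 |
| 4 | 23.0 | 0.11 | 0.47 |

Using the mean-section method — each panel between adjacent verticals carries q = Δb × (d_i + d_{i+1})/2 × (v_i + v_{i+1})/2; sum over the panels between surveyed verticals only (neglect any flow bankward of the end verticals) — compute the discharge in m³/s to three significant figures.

Panel 1-2: Δb = 12 m, d̄ = (0.10+0.43)/2 = 0.265, v̄ = (0.70+1.32)/2 = 1.01 → q = 12×0.265×1.01 = 3.212 m³/s
Panel 2-3: Δb = 4 m, d̄ = (0.43+0.29)/2 = 0.36, v̄ = (1.32+0.81)/2 = 1.065 → q = 4×0.36×1.065 = 1.534 m³/s
Panel 3-4: Δb = 7 m, d̄ = (0.29+0.11)/2 = 0.2, v̄ = (0.81+0.47)/2 = 0.64 → q = 7×0.2×0.64 = 0.8960 m³/s
Q = Σ q = 5.641 m³/s

5.64 m³/s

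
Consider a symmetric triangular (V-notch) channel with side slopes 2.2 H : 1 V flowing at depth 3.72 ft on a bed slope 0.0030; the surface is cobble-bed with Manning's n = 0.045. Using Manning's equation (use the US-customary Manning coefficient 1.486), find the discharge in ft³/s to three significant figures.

78.2 ft³/s

A = z·y² = 2.2×3.72² = 30.44 ft²
P = 2y√(1+z²) = 2×3.72×√(1+2.2²) = 17.98 ft
R = A/P = 30.44/17.98 = 1.693 ft
Q = (1.486/n)·A·R^(2/3)·S^(1/2) = (1.486/0.045) × 30.44 × 1.693^(2/3) × 0.0030^(1/2) = 78.23 ft³/s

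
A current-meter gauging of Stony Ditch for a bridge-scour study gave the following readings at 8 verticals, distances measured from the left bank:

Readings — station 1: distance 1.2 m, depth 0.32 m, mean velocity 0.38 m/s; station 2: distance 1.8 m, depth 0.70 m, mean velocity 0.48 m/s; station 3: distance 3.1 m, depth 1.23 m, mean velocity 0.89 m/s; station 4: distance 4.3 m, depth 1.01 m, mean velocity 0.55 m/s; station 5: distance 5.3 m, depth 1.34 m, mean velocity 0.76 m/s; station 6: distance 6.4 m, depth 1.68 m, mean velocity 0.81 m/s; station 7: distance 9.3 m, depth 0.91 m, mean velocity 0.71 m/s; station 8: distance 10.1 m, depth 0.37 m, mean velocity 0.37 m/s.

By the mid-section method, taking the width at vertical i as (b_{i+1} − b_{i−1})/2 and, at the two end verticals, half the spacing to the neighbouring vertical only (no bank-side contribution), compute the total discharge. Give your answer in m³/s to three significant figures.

w_1 = (1.8 − 1.2)/2 = 0.3 m; q_1 = 0.38 × 0.32 × 0.3 = 0.03648 m³/s
w_2 = (3.1 − 1.2)/2 = 0.95 m; q_2 = 0.48 × 0.70 × 0.95 = 0.3192 m³/s
w_3 = (4.3 − 1.8)/2 = 1.25 m; q_3 = 0.89 × 1.23 × 1.25 = 1.368 m³/s
w_4 = (5.3 − 3.1)/2 = 1.1 m; q_4 = 0.55 × 1.01 × 1.1 = 0.6111 m³/s
w_5 = (6.4 − 4.3)/2 = 1.05 m; q_5 = 0.76 × 1.34 × 1.05 = 1.069 m³/s
w_6 = (9.3 − 5.3)/2 = 2 m; q_6 = 0.81 × 1.68 × 2 = 2.722 m³/s
w_7 = (10.1 − 6.4)/2 = 1.85 m; q_7 = 0.71 × 0.91 × 1.85 = 1.195 m³/s
w_8 = (10.1 − 9.3)/2 = 0.4 m; q_8 = 0.37 × 0.37 × 0.4 = 0.05476 m³/s
Q = Σ qᵢ = 7.376 m³/s

7.38 m³/s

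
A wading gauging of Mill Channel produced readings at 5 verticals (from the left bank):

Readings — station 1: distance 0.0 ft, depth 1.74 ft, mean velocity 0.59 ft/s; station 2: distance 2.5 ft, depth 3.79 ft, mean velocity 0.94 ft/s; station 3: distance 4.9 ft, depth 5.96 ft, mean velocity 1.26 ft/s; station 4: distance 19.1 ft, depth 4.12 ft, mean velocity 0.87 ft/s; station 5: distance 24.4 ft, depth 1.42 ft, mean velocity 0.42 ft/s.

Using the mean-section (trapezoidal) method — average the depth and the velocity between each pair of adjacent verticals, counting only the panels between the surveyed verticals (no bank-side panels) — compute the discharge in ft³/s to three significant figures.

104 ft³/s

Panel 1-2: Δb = 2.5 ft, d̄ = (1.74+3.79)/2 = 2.765, v̄ = (0.59+0.94)/2 = 0.765 → q = 2.5×2.765×0.765 = 5.288 ft³/s
Panel 2-3: Δb = 2.4 ft, d̄ = (3.79+5.96)/2 = 4.875, v̄ = (0.94+1.26)/2 = 1.1 → q = 2.4×4.875×1.1 = 12.87 ft³/s
Panel 3-4: Δb = 14.2 ft, d̄ = (5.96+4.12)/2 = 5.04, v̄ = (1.26+0.87)/2 = 1.065 → q = 14.2×5.04×1.065 = 76.22 ft³/s
Panel 4-5: Δb = 5.3 ft, d̄ = (4.12+1.42)/2 = 2.77, v̄ = (0.87+0.42)/2 = 0.645 → q = 5.3×2.77×0.645 = 9.469 ft³/s
Q = Σ q = 103.8 ft³/s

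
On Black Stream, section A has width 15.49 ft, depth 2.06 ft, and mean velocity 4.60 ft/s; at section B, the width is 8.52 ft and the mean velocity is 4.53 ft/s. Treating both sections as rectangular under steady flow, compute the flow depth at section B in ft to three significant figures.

Q = A₁V₁ = (15.49×2.06) × 4.60 = 146.8 ft³/s
d₂ = Q/(b₂ V₂) = 146.8/(8.52×4.53) = 3.803 ft

3.80 ft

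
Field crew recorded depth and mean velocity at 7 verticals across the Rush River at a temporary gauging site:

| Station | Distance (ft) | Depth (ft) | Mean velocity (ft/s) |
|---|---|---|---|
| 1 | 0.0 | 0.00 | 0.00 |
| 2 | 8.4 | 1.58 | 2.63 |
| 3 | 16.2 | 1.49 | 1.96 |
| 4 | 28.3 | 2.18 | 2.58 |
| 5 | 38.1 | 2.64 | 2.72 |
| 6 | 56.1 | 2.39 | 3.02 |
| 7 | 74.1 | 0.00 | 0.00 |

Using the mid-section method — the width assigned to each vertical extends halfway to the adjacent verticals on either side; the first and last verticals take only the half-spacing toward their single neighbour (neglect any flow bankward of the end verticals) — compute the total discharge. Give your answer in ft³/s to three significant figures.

w_2 = (16.2 − 0.0)/2 = 8.1 ft; q_2 = 2.63 × 1.58 × 8.1 = 33.66 ft³/s
w_3 = (28.3 − 8.4)/2 = 9.95 ft; q_3 = 1.96 × 1.49 × 9.95 = 29.06 ft³/s
w_4 = (38.1 − 16.2)/2 = 10.95 ft; q_4 = 2.58 × 2.18 × 10.95 = 61.59 ft³/s
w_5 = (56.1 − 28.3)/2 = 13.9 ft; q_5 = 2.72 × 2.64 × 13.9 = 99.81 ft³/s
w_6 = (74.1 − 38.1)/2 = 18 ft; q_6 = 3.02 × 2.39 × 18 = 129.9 ft³/s
Stations 1, 7 contribute zero (depth or velocity is 0).
Q = Σ qᵢ = 354.0 ft³/s

354 ft³/s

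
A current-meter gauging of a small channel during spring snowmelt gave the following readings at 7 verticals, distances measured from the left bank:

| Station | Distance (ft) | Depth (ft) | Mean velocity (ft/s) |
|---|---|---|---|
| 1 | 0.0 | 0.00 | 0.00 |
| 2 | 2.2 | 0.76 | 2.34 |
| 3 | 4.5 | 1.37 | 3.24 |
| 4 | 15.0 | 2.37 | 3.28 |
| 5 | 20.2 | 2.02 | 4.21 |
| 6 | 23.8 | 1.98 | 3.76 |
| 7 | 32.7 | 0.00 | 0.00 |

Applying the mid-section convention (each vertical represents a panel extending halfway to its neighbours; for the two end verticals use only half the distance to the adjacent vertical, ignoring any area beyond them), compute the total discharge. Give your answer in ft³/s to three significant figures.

177 ft³/s

w_2 = (4.5 − 0.0)/2 = 2.25 ft; q_2 = 2.34 × 0.76 × 2.25 = 4.001 ft³/s
w_3 = (15.0 − 2.2)/2 = 6.4 ft; q_3 = 3.24 × 1.37 × 6.4 = 28.41 ft³/s
w_4 = (20.2 − 4.5)/2 = 7.85 ft; q_4 = 3.28 × 2.37 × 7.85 = 61.02 ft³/s
w_5 = (23.8 − 15.0)/2 = 4.4 ft; q_5 = 4.21 × 2.02 × 4.4 = 37.42 ft³/s
w_6 = (32.7 − 20.2)/2 = 6.25 ft; q_6 = 3.76 × 1.98 × 6.25 = 46.53 ft³/s
Stations 1, 7 contribute zero (depth or velocity is 0).
Q = Σ qᵢ = 177.4 ft³/s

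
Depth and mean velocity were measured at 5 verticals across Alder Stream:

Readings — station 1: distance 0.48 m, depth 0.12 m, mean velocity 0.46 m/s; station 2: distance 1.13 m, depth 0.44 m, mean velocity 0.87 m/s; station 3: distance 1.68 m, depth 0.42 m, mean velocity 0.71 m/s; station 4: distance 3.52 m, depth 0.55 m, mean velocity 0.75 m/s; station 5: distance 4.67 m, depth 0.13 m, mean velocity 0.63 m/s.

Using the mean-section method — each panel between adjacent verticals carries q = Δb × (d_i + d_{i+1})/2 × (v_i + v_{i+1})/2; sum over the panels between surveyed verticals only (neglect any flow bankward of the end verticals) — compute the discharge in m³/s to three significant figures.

1.23 m³/s

Panel 1-2: Δb = 0.65 m, d̄ = (0.12+0.44)/2 = 0.28, v̄ = (0.46+0.87)/2 = 0.665 → q = 0.65×0.28×0.665 = 0.1210 m³/s
Panel 2-3: Δb = 0.55 m, d̄ = (0.44+0.42)/2 = 0.43, v̄ = (0.87+0.71)/2 = 0.79 → q = 0.55×0.43×0.79 = 0.1868 m³/s
Panel 3-4: Δb = 1.84 m, d̄ = (0.42+0.55)/2 = 0.485, v̄ = (0.71+0.75)/2 = 0.73 → q = 1.84×0.485×0.73 = 0.6515 m³/s
Panel 4-5: Δb = 1.15 m, d̄ = (0.55+0.13)/2 = 0.34, v̄ = (0.75+0.63)/2 = 0.69 → q = 1.15×0.34×0.69 = 0.2698 m³/s
Q = Σ q = 1.229 m³/s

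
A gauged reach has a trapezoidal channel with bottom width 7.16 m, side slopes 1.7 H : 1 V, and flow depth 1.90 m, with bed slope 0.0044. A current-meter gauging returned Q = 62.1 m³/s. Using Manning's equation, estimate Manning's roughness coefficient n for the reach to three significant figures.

A = (b + z·y)·y = (7.16 + 1.7×1.90)×1.90 = 19.74 m²
P = b + 2y√(1+z²) = 7.16 + 2×1.90×√(1+1.7²) = 14.65 m
R = A/P = 19.74/14.65 = 1.347 m
n = (1/Q)·A·R^(2/3)·S^(1/2) = (1/62.1) × 19.74 × 1.220 × 0.06633 = 0.02572

0.0257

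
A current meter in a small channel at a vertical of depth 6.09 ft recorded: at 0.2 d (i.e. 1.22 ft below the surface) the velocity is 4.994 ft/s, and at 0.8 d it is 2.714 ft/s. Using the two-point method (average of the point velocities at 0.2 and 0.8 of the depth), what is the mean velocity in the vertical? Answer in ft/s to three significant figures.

3.85 ft/s

v̄ = (4.994 + 2.714) / 2 = 3.854 ft/s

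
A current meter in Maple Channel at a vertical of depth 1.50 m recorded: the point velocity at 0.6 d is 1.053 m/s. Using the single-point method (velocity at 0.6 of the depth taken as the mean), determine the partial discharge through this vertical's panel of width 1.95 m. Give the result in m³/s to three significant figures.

3.08 m³/s

v̄ = v₀.₆ = 1.053 m/s
q = v̄ × d × w = 1.053 × 1.50 × 1.95 = 3.080 m³/s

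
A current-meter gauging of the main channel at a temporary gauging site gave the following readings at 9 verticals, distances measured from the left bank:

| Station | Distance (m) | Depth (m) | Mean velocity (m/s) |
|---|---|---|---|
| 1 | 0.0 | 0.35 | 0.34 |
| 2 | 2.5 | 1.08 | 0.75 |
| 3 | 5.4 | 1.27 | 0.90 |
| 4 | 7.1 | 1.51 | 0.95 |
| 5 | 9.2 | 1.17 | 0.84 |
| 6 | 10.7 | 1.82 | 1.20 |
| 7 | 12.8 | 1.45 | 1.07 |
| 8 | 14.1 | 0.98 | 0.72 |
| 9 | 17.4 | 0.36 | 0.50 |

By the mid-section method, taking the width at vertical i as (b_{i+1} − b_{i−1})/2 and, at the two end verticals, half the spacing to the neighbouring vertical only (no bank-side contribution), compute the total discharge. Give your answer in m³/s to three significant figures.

w_1 = (2.5 − 0.0)/2 = 1.25 m; q_1 = 0.34 × 0.35 × 1.25 = 0.1488 m³/s
w_2 = (5.4 − 0.0)/2 = 2.7 m; q_2 = 0.75 × 1.08 × 2.7 = 2.187 m³/s
w_3 = (7.1 − 2.5)/2 = 2.3 m; q_3 = 0.90 × 1.27 × 2.3 = 2.629 m³/s
w_4 = (9.2 − 5.4)/2 = 1.9 m; q_4 = 0.95 × 1.51 × 1.9 = 2.726 m³/s
w_5 = (10.7 − 7.1)/2 = 1.8 m; q_5 = 0.84 × 1.17 × 1.8 = 1.769 m³/s
w_6 = (12.8 − 9.2)/2 = 1.8 m; q_6 = 1.20 × 1.82 × 1.8 = 3.931 m³/s
w_7 = (14.1 − 10.7)/2 = 1.7 m; q_7 = 1.07 × 1.45 × 1.7 = 2.638 m³/s
w_8 = (17.4 − 12.8)/2 = 2.3 m; q_8 = 0.72 × 0.98 × 2.3 = 1.623 m³/s
w_9 = (17.4 − 14.1)/2 = 1.65 m; q_9 = 0.50 × 0.36 × 1.65 = 0.2970 m³/s
Q = Σ qᵢ = 17.95 m³/s

17.9 m³/s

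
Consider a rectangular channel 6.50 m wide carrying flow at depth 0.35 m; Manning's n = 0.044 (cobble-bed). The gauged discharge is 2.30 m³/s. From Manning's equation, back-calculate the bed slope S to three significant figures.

A = b·y = 6.50 × 0.35 = 2.275 m²
P = b + 2y = 6.50 + 2×0.35 = 7.200 m
R = A/P = 2.275/7.200 = 0.3160 m
S = (Q·n / (1·A·R^(2/3)))² = (2.30×0.044 / (1×2.275×0.4639))² = 0.009195

0.00919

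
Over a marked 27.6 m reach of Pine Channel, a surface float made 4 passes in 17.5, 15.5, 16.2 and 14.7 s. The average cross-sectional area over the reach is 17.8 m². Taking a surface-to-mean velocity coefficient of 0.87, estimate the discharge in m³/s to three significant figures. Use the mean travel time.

26.8 m³/s

t̄ = (17.5 + 15.5 + 16.2 + 14.7) / 4 = 15.975 s
v_surface = L / t̄ = 27.6 / 15.975 = 1.728 m/s
v_mean = 0.87 × 1.728 = 1.503 m/s
Q = A × v_mean = 17.8 × 1.503 = 26.76 m³/s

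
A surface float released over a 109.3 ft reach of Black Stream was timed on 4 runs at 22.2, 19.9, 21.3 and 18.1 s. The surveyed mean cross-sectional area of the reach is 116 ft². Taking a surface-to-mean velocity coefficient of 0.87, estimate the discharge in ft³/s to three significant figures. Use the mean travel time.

t̄ = (22.2 + 19.9 + 21.3 + 18.1) / 4 = 20.375 s
v_surface = L / t̄ = 109.3 / 20.375 = 5.364 ft/s
v_mean = 0.87 × 5.364 = 4.667 ft/s
Q = A × v_mean = 116 × 4.667 = 541.4 ft³/s

541 ft³/s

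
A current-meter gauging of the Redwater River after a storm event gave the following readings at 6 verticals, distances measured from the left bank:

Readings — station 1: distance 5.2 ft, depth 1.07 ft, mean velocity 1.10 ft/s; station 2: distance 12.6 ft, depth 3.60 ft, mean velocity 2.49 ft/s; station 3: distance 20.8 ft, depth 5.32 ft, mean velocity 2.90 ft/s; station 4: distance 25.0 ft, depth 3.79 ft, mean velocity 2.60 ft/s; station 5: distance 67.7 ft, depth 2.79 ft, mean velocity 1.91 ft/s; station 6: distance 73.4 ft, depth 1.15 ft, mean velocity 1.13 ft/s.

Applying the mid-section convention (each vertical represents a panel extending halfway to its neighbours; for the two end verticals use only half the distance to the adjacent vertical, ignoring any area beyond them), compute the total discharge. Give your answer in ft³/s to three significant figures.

w_1 = (12.6 − 5.2)/2 = 3.7 ft; q_1 = 1.10 × 1.07 × 3.7 = 4.355 ft³/s
w_2 = (20.8 − 5.2)/2 = 7.8 ft; q_2 = 2.49 × 3.60 × 7.8 = 69.92 ft³/s
w_3 = (25.0 − 12.6)/2 = 6.2 ft; q_3 = 2.90 × 5.32 × 6.2 = 95.65 ft³/s
w_4 = (67.7 − 20.8)/2 = 23.45 ft; q_4 = 2.60 × 3.79 × 23.45 = 231.1 ft³/s
w_5 = (73.4 − 25.0)/2 = 24.2 ft; q_5 = 1.91 × 2.79 × 24.2 = 129.0 ft³/s
w_6 = (73.4 − 67.7)/2 = 2.85 ft; q_6 = 1.13 × 1.15 × 2.85 = 3.704 ft³/s
Q = Σ qᵢ = 533.7 ft³/s

534 ft³/s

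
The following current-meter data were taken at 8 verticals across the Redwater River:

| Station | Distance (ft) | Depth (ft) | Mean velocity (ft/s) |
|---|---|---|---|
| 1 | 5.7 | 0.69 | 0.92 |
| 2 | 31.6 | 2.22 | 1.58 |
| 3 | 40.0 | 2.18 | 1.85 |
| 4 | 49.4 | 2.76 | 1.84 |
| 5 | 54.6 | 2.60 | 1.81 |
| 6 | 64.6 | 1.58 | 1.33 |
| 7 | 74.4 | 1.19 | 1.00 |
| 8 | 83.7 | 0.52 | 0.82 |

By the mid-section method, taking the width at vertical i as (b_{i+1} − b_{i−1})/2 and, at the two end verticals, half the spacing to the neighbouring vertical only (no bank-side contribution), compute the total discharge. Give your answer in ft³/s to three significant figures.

211 ft³/s

w_1 = (31.6 − 5.7)/2 = 12.95 ft; q_1 = 0.92 × 0.69 × 12.95 = 8.221 ft³/s
w_2 = (40.0 − 5.7)/2 = 17.15 ft; q_2 = 1.58 × 2.22 × 17.15 = 60.16 ft³/s
w_3 = (49.4 − 31.6)/2 = 8.9 ft; q_3 = 1.85 × 2.18 × 8.9 = 35.89 ft³/s
w_4 = (54.6 − 40.0)/2 = 7.3 ft; q_4 = 1.84 × 2.76 × 7.3 = 37.07 ft³/s
w_5 = (64.6 − 49.4)/2 = 7.6 ft; q_5 = 1.81 × 2.60 × 7.6 = 35.77 ft³/s
w_6 = (74.4 − 54.6)/2 = 9.9 ft; q_6 = 1.33 × 1.58 × 9.9 = 20.80 ft³/s
w_7 = (83.7 − 64.6)/2 = 9.55 ft; q_7 = 1.00 × 1.19 × 9.55 = 11.36 ft³/s
w_8 = (83.7 − 74.4)/2 = 4.65 ft; q_8 = 0.82 × 0.52 × 4.65 = 1.983 ft³/s
Q = Σ qᵢ = 211.3 ft³/s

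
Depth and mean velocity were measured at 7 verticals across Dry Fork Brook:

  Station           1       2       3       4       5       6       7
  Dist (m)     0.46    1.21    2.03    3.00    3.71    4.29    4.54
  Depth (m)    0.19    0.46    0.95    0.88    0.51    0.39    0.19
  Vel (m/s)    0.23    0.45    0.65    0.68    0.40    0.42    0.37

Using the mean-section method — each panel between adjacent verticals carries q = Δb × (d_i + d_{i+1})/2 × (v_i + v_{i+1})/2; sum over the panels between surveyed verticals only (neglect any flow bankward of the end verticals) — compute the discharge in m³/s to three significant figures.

Panel 1-2: Δb = 0.75 m, d̄ = (0.19+0.46)/2 = 0.325, v̄ = (0.23+0.45)/2 = 0.34 → q = 0.75×0.325×0.34 = 0.08288 m³/s
Panel 2-3: Δb = 0.82 m, d̄ = (0.46+0.95)/2 = 0.705, v̄ = (0.45+0.65)/2 = 0.55 → q = 0.82×0.705×0.55 = 0.3180 m³/s
Panel 3-4: Δb = 0.97 m, d̄ = (0.95+0.88)/2 = 0.915, v̄ = (0.65+0.68)/2 = 0.665 → q = 0.97×0.915×0.665 = 0.5902 m³/s
Panel 4-5: Δb = 0.71 m, d̄ = (0.88+0.51)/2 = 0.695, v̄ = (0.68+0.40)/2 = 0.54 → q = 0.71×0.695×0.54 = 0.2665 m³/s
Panel 5-6: Δb = 0.58 m, d̄ = (0.51+0.39)/2 = 0.45, v̄ = (0.40+0.42)/2 = 0.41 → q = 0.58×0.45×0.41 = 0.1070 m³/s
Panel 6-7: Δb = 0.25 m, d̄ = (0.39+0.19)/2 = 0.29, v̄ = (0.42+0.37)/2 = 0.395 → q = 0.25×0.29×0.395 = 0.02864 m³/s
Q = Σ q = 1.393 m³/s

1.39 m³/s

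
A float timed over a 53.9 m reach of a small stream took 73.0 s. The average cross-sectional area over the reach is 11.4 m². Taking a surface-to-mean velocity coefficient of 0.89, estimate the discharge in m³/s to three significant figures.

7.49 m³/s

v_surface = L / t̄ = 53.9 / 73 = 0.7384 m/s
v_mean = 0.89 × 0.7384 = 0.6571 m/s
Q = A × v_mean = 11.4 × 0.6571 = 7.491 m³/s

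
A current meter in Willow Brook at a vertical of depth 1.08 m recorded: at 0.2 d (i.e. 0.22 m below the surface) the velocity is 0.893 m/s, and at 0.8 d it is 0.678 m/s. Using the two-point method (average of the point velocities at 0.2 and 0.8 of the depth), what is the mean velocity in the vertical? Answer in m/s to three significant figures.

v̄ = (0.893 + 0.678) / 2 = 0.7855 m/s

0.786 m/s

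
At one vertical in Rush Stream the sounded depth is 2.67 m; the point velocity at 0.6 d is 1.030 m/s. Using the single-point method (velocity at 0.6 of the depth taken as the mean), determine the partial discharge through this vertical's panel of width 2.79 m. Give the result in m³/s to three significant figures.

7.67 m³/s

v̄ = v₀.₆ = 1.030 m/s
q = v̄ × d × w = 1.030 × 2.67 × 2.79 = 7.673 m³/s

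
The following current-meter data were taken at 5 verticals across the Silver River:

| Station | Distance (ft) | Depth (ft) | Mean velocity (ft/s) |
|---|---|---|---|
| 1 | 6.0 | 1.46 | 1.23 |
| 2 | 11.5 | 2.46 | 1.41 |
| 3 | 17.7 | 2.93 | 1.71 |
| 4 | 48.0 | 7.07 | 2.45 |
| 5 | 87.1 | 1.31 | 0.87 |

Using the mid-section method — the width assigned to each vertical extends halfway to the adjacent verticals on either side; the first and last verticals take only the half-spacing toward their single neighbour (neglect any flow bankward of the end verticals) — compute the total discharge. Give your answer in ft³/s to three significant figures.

w_1 = (11.5 − 6.0)/2 = 2.75 ft; q_1 = 1.23 × 1.46 × 2.75 = 4.938 ft³/s
w_2 = (17.7 − 6.0)/2 = 5.85 ft; q_2 = 1.41 × 2.46 × 5.85 = 20.29 ft³/s
w_3 = (48.0 − 11.5)/2 = 18.25 ft; q_3 = 1.71 × 2.93 × 18.25 = 91.44 ft³/s
w_4 = (87.1 − 17.7)/2 = 34.7 ft; q_4 = 2.45 × 7.07 × 34.7 = 601.1 ft³/s
w_5 = (87.1 − 48.0)/2 = 19.55 ft; q_5 = 0.87 × 1.31 × 19.55 = 22.28 ft³/s
Q = Σ qᵢ = 740.0 ft³/s

740 ft³/s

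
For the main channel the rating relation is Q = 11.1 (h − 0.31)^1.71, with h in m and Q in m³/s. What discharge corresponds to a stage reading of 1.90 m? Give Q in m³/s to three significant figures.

24.5 m³/s

Q = 11.1 × (1.90 − 0.31)^1.71 = 11.1 × 1.59^1.71 = 24.53 m³/s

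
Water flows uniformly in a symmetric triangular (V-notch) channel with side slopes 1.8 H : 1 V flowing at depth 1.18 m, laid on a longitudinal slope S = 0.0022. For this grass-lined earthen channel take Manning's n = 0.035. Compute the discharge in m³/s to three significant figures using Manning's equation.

2.16 m³/s

A = z·y² = 1.8×1.18² = 2.506 m²
P = 2y√(1+z²) = 2×1.18×√(1+1.8²) = 4.860 m
R = A/P = 2.506/4.860 = 0.5158 m
Q = (1/n)·A·R^(2/3)·S^(1/2) = (1/0.035) × 2.506 × 0.5158^(2/3) × 0.0022^(1/2) = 2.160 m³/s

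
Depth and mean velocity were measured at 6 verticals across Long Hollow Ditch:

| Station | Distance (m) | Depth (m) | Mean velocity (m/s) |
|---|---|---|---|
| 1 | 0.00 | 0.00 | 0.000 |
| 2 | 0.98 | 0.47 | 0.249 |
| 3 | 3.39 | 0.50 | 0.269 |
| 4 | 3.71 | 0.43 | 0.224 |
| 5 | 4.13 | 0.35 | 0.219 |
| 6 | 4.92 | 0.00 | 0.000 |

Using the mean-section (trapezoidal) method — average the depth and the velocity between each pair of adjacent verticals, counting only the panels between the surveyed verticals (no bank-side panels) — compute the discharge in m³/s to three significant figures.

0.420 m³/s

Panel 1-2: Δb = 0.98 m, d̄ = (0.00+0.47)/2 = 0.235, v̄ = (0.000+0.249)/2 = 0.1245 → q = 0.98×0.235×0.1245 = 0.02867 m³/s
Panel 2-3: Δb = 2.41 m, d̄ = (0.47+0.50)/2 = 0.485, v̄ = (0.249+0.269)/2 = 0.259 → q = 2.41×0.485×0.259 = 0.3027 m³/s
Panel 3-4: Δb = 0.32 m, d̄ = (0.50+0.43)/2 = 0.465, v̄ = (0.269+0.224)/2 = 0.2465 → q = 0.32×0.465×0.2465 = 0.03668 m³/s
Panel 4-5: Δb = 0.42 m, d̄ = (0.43+0.35)/2 = 0.39, v̄ = (0.224+0.219)/2 = 0.2215 → q = 0.42×0.39×0.2215 = 0.03628 m³/s
Panel 5-6: Δb = 0.79 m, d̄ = (0.35+0.00)/2 = 0.175, v̄ = (0.219+0.000)/2 = 0.1095 → q = 0.79×0.175×0.1095 = 0.01514 m³/s
Q = Σ q = 0.4195 m³/s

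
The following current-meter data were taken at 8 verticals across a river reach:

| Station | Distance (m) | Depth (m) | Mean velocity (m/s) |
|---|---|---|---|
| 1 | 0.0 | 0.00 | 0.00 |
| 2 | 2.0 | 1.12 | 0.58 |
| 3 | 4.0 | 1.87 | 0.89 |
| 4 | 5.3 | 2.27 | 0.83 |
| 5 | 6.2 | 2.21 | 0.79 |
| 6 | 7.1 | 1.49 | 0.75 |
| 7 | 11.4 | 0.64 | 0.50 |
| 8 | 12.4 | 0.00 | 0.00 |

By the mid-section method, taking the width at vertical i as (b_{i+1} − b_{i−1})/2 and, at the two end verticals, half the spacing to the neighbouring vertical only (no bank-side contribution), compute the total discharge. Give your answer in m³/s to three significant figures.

11.4 m³/s

w_2 = (4.0 − 0.0)/2 = 2 m; q_2 = 0.58 × 1.12 × 2 = 1.299 m³/s
w_3 = (5.3 − 2.0)/2 = 1.65 m; q_3 = 0.89 × 1.87 × 1.65 = 2.746 m³/s
w_4 = (6.2 − 4.0)/2 = 1.1 m; q_4 = 0.83 × 2.27 × 1.1 = 2.073 m³/s
w_5 = (7.1 − 5.3)/2 = 0.9 m; q_5 = 0.79 × 2.21 × 0.9 = 1.571 m³/s
w_6 = (11.4 − 6.2)/2 = 2.6 m; q_6 = 0.75 × 1.49 × 2.6 = 2.906 m³/s
w_7 = (12.4 − 7.1)/2 = 2.65 m; q_7 = 0.50 × 0.64 × 2.65 = 0.8480 m³/s
Stations 1, 8 contribute zero (depth or velocity is 0).
Q = Σ qᵢ = 11.44 m³/s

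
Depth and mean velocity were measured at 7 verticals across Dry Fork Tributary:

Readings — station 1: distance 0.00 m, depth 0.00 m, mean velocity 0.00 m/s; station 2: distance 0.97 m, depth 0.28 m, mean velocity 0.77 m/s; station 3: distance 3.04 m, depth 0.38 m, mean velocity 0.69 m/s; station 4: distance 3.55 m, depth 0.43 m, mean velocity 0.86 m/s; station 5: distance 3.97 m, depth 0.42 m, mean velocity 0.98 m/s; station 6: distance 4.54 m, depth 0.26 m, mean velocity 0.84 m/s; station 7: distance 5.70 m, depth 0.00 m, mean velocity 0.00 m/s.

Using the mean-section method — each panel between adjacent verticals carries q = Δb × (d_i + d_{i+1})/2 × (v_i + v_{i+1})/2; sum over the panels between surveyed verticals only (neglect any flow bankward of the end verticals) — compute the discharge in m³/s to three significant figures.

1.11 m³/s

Panel 1-2: Δb = 0.97 m, d̄ = (0.00+0.28)/2 = 0.14, v̄ = (0.00+0.77)/2 = 0.385 → q = 0.97×0.14×0.385 = 0.05228 m³/s
Panel 2-3: Δb = 2.07 m, d̄ = (0.28+0.38)/2 = 0.33, v̄ = (0.77+0.69)/2 = 0.73 → q = 2.07×0.33×0.73 = 0.4987 m³/s
Panel 3-4: Δb = 0.51 m, d̄ = (0.38+0.43)/2 = 0.405, v̄ = (0.69+0.86)/2 = 0.775 → q = 0.51×0.405×0.775 = 0.1601 m³/s
Panel 4-5: Δb = 0.42 m, d̄ = (0.43+0.42)/2 = 0.425, v̄ = (0.86+0.98)/2 = 0.92 → q = 0.42×0.425×0.92 = 0.1642 m³/s
Panel 5-6: Δb = 0.57 m, d̄ = (0.42+0.26)/2 = 0.34, v̄ = (0.98+0.84)/2 = 0.91 → q = 0.57×0.34×0.91 = 0.1764 m³/s
Panel 6-7: Δb = 1.16 m, d̄ = (0.26+0.00)/2 = 0.13, v̄ = (0.84+0.00)/2 = 0.42 → q = 1.16×0.13×0.42 = 0.06334 m³/s
Q = Σ q = 1.115 m³/s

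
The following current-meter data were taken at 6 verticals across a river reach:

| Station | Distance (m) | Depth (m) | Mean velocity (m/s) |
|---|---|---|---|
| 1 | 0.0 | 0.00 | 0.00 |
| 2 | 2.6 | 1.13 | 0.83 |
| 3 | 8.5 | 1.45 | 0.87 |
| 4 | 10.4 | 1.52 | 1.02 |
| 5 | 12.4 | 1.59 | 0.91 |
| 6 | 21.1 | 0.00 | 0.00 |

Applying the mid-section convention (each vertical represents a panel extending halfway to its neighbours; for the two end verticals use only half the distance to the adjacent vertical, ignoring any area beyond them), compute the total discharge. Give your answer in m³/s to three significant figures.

w_2 = (8.5 − 0.0)/2 = 4.25 m; q_2 = 0.83 × 1.13 × 4.25 = 3.986 m³/s
w_3 = (10.4 − 2.6)/2 = 3.9 m; q_3 = 0.87 × 1.45 × 3.9 = 4.920 m³/s
w_4 = (12.4 − 8.5)/2 = 1.95 m; q_4 = 1.02 × 1.52 × 1.95 = 3.023 m³/s
w_5 = (21.1 − 10.4)/2 = 5.35 m; q_5 = 0.91 × 1.59 × 5.35 = 7.741 m³/s
Stations 1, 6 contribute zero (depth or velocity is 0).
Q = Σ qᵢ = 19.67 m³/s

19.7 m³/s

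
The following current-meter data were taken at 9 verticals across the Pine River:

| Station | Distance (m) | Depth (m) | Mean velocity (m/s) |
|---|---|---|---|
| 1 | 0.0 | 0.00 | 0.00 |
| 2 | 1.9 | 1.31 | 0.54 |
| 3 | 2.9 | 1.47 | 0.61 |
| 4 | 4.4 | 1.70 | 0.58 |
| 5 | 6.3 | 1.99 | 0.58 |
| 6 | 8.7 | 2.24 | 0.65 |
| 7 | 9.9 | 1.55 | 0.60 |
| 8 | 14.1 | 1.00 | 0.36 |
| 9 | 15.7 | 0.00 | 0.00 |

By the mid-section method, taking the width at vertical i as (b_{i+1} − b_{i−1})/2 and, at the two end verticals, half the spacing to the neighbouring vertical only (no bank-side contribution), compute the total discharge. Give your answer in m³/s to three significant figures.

12.5 m³/s

w_2 = (2.9 − 0.0)/2 = 1.45 m; q_2 = 0.54 × 1.31 × 1.45 = 1.026 m³/s
w_3 = (4.4 − 1.9)/2 = 1.25 m; q_3 = 0.61 × 1.47 × 1.25 = 1.121 m³/s
w_4 = (6.3 − 2.9)/2 = 1.7 m; q_4 = 0.58 × 1.70 × 1.7 = 1.676 m³/s
w_5 = (8.7 − 4.4)/2 = 2.15 m; q_5 = 0.58 × 1.99 × 2.15 = 2.482 m³/s
w_6 = (9.9 − 6.3)/2 = 1.8 m; q_6 = 0.65 × 2.24 × 1.8 = 2.621 m³/s
w_7 = (14.1 − 8.7)/2 = 2.7 m; q_7 = 0.60 × 1.55 × 2.7 = 2.511 m³/s
w_8 = (15.7 − 9.9)/2 = 2.9 m; q_8 = 0.36 × 1.00 × 2.9 = 1.044 m³/s
Stations 1, 9 contribute zero (depth or velocity is 0).
Q = Σ qᵢ = 12.48 m³/s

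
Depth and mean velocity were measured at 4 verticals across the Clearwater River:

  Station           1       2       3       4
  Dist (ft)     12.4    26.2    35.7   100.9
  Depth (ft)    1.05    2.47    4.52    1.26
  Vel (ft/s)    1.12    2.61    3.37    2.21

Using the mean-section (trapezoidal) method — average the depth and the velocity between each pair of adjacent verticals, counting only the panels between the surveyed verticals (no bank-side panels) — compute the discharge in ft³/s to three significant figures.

670 ft³/s

Panel 1-2: Δb = 13.8 ft, d̄ = (1.05+2.47)/2 = 1.76, v̄ = (1.12+2.61)/2 = 1.865 → q = 13.8×1.76×1.865 = 45.30 ft³/s
Panel 2-3: Δb = 9.5 ft, d̄ = (2.47+4.52)/2 = 3.495, v̄ = (2.61+3.37)/2 = 2.99 → q = 9.5×3.495×2.99 = 99.28 ft³/s
Panel 3-4: Δb = 65.2 ft, d̄ = (4.52+1.26)/2 = 2.89, v̄ = (3.37+2.21)/2 = 2.79 → q = 65.2×2.89×2.79 = 525.7 ft³/s
Q = Σ q = 670.3 ft³/s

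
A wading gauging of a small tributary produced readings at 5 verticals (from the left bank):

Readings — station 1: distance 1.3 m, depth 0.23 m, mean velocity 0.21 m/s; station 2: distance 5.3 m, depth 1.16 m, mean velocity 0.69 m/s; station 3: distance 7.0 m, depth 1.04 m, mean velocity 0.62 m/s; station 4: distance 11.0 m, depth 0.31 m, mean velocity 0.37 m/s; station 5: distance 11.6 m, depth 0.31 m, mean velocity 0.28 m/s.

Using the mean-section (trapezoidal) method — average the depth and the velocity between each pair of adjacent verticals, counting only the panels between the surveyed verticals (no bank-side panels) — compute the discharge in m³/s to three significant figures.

Panel 1-2: Δb = 4 m, d̄ = (0.23+1.16)/2 = 0.695, v̄ = (0.21+0.69)/2 = 0.45 → q = 4×0.695×0.45 = 1.251 m³/s
Panel 2-3: Δb = 1.7 m, d̄ = (1.16+1.04)/2 = 1.1, v̄ = (0.69+0.62)/2 = 0.655 → q = 1.7×1.1×0.655 = 1.225 m³/s
Panel 3-4: Δb = 4 m, d̄ = (1.04+0.31)/2 = 0.675, v̄ = (0.62+0.37)/2 = 0.495 → q = 4×0.675×0.495 = 1.337 m³/s
Panel 4-5: Δb = 0.6 m, d̄ = (0.31+0.31)/2 = 0.31, v̄ = (0.37+0.28)/2 = 0.325 → q = 0.6×0.31×0.325 = 0.06045 m³/s
Q = Σ q = 3.873 m³/s

3.87 m³/s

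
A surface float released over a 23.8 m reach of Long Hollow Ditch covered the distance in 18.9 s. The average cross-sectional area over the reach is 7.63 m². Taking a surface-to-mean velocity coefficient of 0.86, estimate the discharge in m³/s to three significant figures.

v_surface = L / t̄ = 23.8 / 18.9 = 1.259 m/s
v_mean = 0.86 × 1.259 = 1.083 m/s
Q = A × v_mean = 7.63 × 1.083 = 8.263 m³/s

8.26 m³/s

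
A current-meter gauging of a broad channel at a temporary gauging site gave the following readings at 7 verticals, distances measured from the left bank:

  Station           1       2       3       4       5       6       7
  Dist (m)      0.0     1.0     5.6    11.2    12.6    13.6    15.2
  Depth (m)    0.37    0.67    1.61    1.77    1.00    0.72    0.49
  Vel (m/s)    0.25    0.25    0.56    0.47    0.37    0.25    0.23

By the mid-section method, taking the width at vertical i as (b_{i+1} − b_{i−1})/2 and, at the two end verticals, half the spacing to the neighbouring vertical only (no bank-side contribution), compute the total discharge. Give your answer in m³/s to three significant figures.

8.79 m³/s

w_1 = (1.0 − 0.0)/2 = 0.5 m; q_1 = 0.25 × 0.37 × 0.5 = 0.04625 m³/s
w_2 = (5.6 − 0.0)/2 = 2.8 m; q_2 = 0.25 × 0.67 × 2.8 = 0.4690 m³/s
w_3 = (11.2 − 1.0)/2 = 5.1 m; q_3 = 0.56 × 1.61 × 5.1 = 4.598 m³/s
w_4 = (12.6 − 5.6)/2 = 3.5 m; q_4 = 0.47 × 1.77 × 3.5 = 2.912 m³/s
w_5 = (13.6 − 11.2)/2 = 1.2 m; q_5 = 0.37 × 1.00 × 1.2 = 0.4440 m³/s
w_6 = (15.2 − 12.6)/2 = 1.3 m; q_6 = 0.25 × 0.72 × 1.3 = 0.2340 m³/s
w_7 = (15.2 − 13.6)/2 = 0.8 m; q_7 = 0.23 × 0.49 × 0.8 = 0.09016 m³/s
Q = Σ qᵢ = 8.793 m³/s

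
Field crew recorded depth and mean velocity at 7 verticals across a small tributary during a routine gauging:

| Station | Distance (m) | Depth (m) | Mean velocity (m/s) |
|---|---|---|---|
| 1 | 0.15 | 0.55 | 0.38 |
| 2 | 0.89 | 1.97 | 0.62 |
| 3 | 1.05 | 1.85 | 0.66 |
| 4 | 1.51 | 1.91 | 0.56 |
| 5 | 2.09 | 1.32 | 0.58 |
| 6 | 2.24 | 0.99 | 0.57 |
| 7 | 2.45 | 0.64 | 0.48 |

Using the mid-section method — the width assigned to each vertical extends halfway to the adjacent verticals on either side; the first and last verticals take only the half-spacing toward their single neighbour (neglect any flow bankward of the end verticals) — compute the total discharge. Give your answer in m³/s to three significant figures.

1.97 m³/s

w_1 = (0.89 − 0.15)/2 = 0.37 m; q_1 = 0.38 × 0.55 × 0.37 = 0.07733 m³/s
w_2 = (1.05 − 0.15)/2 = 0.45 m; q_2 = 0.62 × 1.97 × 0.45 = 0.5496 m³/s
w_3 = (1.51 − 0.89)/2 = 0.31 m; q_3 = 0.66 × 1.85 × 0.31 = 0.3785 m³/s
w_4 = (2.09 − 1.05)/2 = 0.52 m; q_4 = 0.56 × 1.91 × 0.52 = 0.5562 m³/s
w_5 = (2.24 − 1.51)/2 = 0.365 m; q_5 = 0.58 × 1.32 × 0.365 = 0.2794 m³/s
w_6 = (2.45 − 2.09)/2 = 0.18 m; q_6 = 0.57 × 0.99 × 0.18 = 0.1016 m³/s
w_7 = (2.45 − 2.24)/2 = 0.105 m; q_7 = 0.48 × 0.64 × 0.105 = 0.03226 m³/s
Q = Σ qᵢ = 1.975 m³/s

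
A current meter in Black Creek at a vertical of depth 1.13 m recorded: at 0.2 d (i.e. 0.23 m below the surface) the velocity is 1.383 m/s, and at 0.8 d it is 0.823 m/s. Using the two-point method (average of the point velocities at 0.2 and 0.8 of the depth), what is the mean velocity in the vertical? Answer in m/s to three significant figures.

v̄ = (1.383 + 0.823) / 2 = 1.103 m/s

1.10 m/s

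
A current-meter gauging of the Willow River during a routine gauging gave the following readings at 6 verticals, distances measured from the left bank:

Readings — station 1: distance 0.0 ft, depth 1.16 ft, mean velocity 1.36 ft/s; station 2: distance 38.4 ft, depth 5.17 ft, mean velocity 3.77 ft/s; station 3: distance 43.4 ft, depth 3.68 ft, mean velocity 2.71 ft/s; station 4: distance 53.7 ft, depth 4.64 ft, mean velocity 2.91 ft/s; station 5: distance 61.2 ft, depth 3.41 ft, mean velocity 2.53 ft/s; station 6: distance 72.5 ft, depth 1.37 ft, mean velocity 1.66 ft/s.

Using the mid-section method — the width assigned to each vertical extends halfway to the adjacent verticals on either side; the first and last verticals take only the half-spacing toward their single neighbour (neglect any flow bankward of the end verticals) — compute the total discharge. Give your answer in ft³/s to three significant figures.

744 ft³/s

w_1 = (38.4 − 0.0)/2 = 19.2 ft; q_1 = 1.36 × 1.16 × 19.2 = 30.29 ft³/s
w_2 = (43.4 − 0.0)/2 = 21.7 ft; q_2 = 3.77 × 5.17 × 21.7 = 423.0 ft³/s
w_3 = (53.7 − 38.4)/2 = 7.65 ft; q_3 = 2.71 × 3.68 × 7.65 = 76.29 ft³/s
w_4 = (61.2 − 43.4)/2 = 8.9 ft; q_4 = 2.91 × 4.64 × 8.9 = 120.2 ft³/s
w_5 = (72.5 − 53.7)/2 = 9.4 ft; q_5 = 2.53 × 3.41 × 9.4 = 81.10 ft³/s
w_6 = (72.5 − 61.2)/2 = 5.65 ft; q_6 = 1.66 × 1.37 × 5.65 = 12.85 ft³/s
Q = Σ qᵢ = 743.7 ft³/s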